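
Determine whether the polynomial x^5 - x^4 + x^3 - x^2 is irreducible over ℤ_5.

No

Write f(x) = x^5 - x^4 + x^3 - x^2.
Check for roots in ℤ_5: f(0) = 0 → root; f(1) = 0 → root; f(2) = 0 → root; f(3) = 0 → root; f(4) = 1.
f(0) = 0, so (x) divides f(x); f is reducible.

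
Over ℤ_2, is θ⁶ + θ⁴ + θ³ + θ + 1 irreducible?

Write h(θ) = θ⁶ + θ⁴ + θ³ + θ + 1.
Check for roots in ℤ_2: h(0) = 1; h(1) = 1.
No roots, so no linear factors.
Monic irreducibles of degree 2 over GF(2): θ² + θ + 1.
None of them divide h (all give nonzero remainder).
Monic irreducibles of degree 3 over GF(2): θ³ + θ + 1, θ³ + θ² + 1.
None of them divide h (all give nonzero remainder).
No irreducible factor of degree ≤ 3 exists, so h is irreducible over GF(2).

Yes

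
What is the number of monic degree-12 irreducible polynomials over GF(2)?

The number of monic irreducibles of degree 12 over GF(2) is (1/12)·Σ_{d∣12} μ(12/d) 2^d.
Divisors of 12: 1, 2, 3, 4, 6, 12; μ(12/d) for each: 0, 1, 0, -1, -1, 1.
Σ = 2^2 − 2^4 − 2^6 + 2^12 = 4020.
N = 4020/12 = 335.

335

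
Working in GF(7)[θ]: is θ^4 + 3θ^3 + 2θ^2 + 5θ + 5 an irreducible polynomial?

No

Write m(θ) = θ^4 + 3θ^3 + 2θ^2 + 5θ + 5.
Check for roots in GF(7): m(0) = 5; m(1) = 2; m(2) = 0 → root; m(3) = 4; m(4) = 1; m(5) = 2; m(6) = 0 → root.
m(2) = 0, so (θ − 2) divides m(θ); m is reducible.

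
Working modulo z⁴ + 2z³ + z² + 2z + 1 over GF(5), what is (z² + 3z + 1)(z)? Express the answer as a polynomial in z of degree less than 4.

z^3 + 3z^2 + z

Multiply in GF(5)[z]: (z² + 3z + 1)·(z) = z³ + 3z² + z.
Reduced: z³ + 3z² + z.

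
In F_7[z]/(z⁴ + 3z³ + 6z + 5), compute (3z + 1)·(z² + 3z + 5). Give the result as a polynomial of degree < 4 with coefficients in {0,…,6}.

Multiply in F_7[z]: (3z + 1)·(z² + 3z + 5) = 3z³ + 3z² + 4z + 5.
Reduced: 3z³ + 3z² + 4z + 5.

3z^3 + 3z^2 + 4z + 5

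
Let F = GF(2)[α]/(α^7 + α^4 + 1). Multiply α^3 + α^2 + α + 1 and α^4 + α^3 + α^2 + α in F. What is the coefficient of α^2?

Multiply in GF(2)[α]: (α^3 + α^2 + α + 1)·(α^4 + α^3 + α^2 + α) = α^7 + α^5 + α^3 + α.
Reduce using α^7 ≡ α^4 + 1 (mod α^7 + α^4 + 1).
Reduced: α^5 + α^4 + α^3 + α + 1.

0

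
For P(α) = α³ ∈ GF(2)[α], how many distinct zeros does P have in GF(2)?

1

Evaluate at each of the 2 elements of GF(2):
P(0) = 0 → root; P(1) = 1.
Roots: {0}.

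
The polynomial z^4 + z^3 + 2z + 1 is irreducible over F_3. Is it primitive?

No

Write f(z) = z^4 + z^3 + 2z + 1.
|GF(3^4)^×| = 3^4 − 1 = 80. Prime factorization: 80 = 2^4·5.
f is primitive ⇔ z has order 80 in GF(3)[z]/(f), i.e. z^(80/q) ≠ 1 for each prime q | 80.
z^(40) mod f = 1
z^(16) mod f = 2z^2 + z + 1.
Since z^(40) = 1, the order of z divides 40 < 80; not primitive.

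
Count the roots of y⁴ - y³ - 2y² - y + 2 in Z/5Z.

2

Write f(y) = y⁴ - y³ - 2y² - y + 2.
Evaluate at each of the 5 elements of Z/5Z:
f(0) = 2; f(1) = 4; f(2) = 0 → root; f(3) = 0 → root; f(4) = 3.
Roots: {2, 3}.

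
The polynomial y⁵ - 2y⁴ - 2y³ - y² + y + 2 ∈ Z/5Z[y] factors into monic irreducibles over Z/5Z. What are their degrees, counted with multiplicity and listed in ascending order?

Write g(y) = y⁵ - 2y⁴ - 2y³ - y² + y + 2.
Roots in Z/5Z: g(0) = 2; g(1) = 4; g(2) = 4; g(3) = 3; g(4) = 4.
Complete factorization: g(y) = (y⁵ - 2y⁴ - 2y³ - y² + y + 2).
Factor degrees with multiplicity: 5 = 5.

5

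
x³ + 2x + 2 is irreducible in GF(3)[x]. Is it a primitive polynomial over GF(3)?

No

Write f(x) = x³ + 2x + 2.
|GF(3^3)^×| = 3^3 − 1 = 26. Prime factorization: 26 = 2·13.
f is primitive ⇔ x has order 26 in GF(3)[x]/(f), i.e. x^(26/q) ≠ 1 for each prime q | 26.
x^(13) mod f = 1
x^(2) mod f = x².
Since x^(13) = 1, the order of x divides 13 < 26; not primitive.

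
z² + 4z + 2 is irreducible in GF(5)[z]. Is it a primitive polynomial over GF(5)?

Yes

Write f(z) = z² + 4z + 2.
|GF(5^2)^×| = 5^2 − 1 = 24. Prime factorization: 24 = 2^3·3.
f is primitive ⇔ z has order 24 in GF(5)[z]/(f), i.e. z^(24/q) ≠ 1 for each prime q | 24.
z^(12) mod f = 4.
z^(8) mod f = 2z + 1.
None equal 1, so z has full order 24; f is primitive.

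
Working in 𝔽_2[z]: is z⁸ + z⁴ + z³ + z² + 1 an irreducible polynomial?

Yes

Write h(z) = z⁸ + z⁴ + z³ + z² + 1.
Check for roots in 𝔽_2: h(0) = 1; h(1) = 1.
No roots, so no linear factors.
Monic irreducibles of degree 2 over GF(2): z² + z + 1.
None of them divide h (all give nonzero remainder).
Monic irreducibles of degree 3 over GF(2): z³ + z + 1, z³ + z² + 1.
None of them divide h (all give nonzero remainder).
Monic irreducibles of degree 4 over GF(2): z⁴ + z + 1, z⁴ + z³ + 1, z⁴ + z³ + z² + z + 1.
None of them divide h (all give nonzero remainder).
No irreducible factor of degree ≤ 4 exists, so h is irreducible over GF(2).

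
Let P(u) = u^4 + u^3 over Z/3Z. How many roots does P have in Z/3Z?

2

Evaluate at each of the 3 elements of Z/3Z:
P(0) = 0 → root; P(1) = 2; P(2) = 0 → root.
Roots: {0, 2}.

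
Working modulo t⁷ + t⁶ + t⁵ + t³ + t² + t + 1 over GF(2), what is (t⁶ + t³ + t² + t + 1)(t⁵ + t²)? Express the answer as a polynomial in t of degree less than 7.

t^6 + t^5 + t^2 + 1

Multiply in GF(2)[t]: (t⁶ + t³ + t² + t + 1)·(t⁵ + t²) = t¹¹ + t⁷ + t⁶ + t⁴ + t³ + t².
Reduce using t⁷ ≡ t⁶ + t⁵ + t³ + t² + t + 1 (mod t⁷ + t⁶ + t⁵ + t³ + t² + t + 1).
Reduced: t⁶ + t⁵ + t² + 1.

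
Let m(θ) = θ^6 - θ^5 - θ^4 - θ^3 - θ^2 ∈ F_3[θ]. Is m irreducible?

No

Check for roots in F_3: m(0) = 0 → root; m(1) = 0 → root; m(2) = 1.
m(0) = 0, so (θ) divides m(θ); m is reducible.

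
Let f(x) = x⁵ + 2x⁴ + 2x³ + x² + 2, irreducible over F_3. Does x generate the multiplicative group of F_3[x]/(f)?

|GF(3^5)^×| = 3^5 − 1 = 242. Prime factorization: 242 = 2·11^2.
f is primitive ⇔ x has order 242 in GF(3)[x]/(f), i.e. x^(242/q) ≠ 1 for each prime q | 242.
x^(121) mod f = 1
x^(22) mod f = x⁴ + x + 1.
Since x^(121) = 1, the order of x divides 121 < 242; not primitive.

No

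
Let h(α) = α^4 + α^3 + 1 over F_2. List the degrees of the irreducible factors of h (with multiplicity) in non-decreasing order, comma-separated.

4

Roots in F_2: h(0) = 1; h(1) = 1.
Complete factorization: h(α) = (α^4 + α^3 + 1).
Factor degrees with multiplicity: 4 = 4.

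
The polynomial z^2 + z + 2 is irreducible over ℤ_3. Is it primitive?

Write f(z) = z^2 + z + 2.
|GF(3^2)^×| = 3^2 − 1 = 8. Prime factorization: 8 = 2^3.
f is primitive ⇔ z has order 8 in GF(3)[z]/(f), i.e. z^(8/q) ≠ 1 for each prime q | 8.
z^(4) mod f = 2.
None equal 1, so z has full order 8; f is primitive.

Yes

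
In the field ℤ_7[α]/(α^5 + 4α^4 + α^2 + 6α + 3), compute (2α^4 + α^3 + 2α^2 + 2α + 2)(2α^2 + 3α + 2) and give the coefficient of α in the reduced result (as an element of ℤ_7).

4

Multiply in ℤ_7[α]: (2α^4 + α^3 + 2α^2 + 2α + 2)·(2α^2 + 3α + 2) = 4α^6 + α^5 + 4α^4 + 5α^3 + 3α + 4.
Reduce using α^5 ≡ 3α^4 + 6α^2 + α + 4 (mod α^5 + 4α^4 + α^2 + 6α + 3).
Reduced: α^4 + α^3 + 5α^2 + 4α.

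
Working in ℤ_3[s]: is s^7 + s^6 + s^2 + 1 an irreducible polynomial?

Write m(s) = s^7 + s^6 + s^2 + 1.
Check for roots in ℤ_3: m(0) = 1; m(1) = 1; m(2) = 2.
No roots, so no linear factors.
Monic irreducibles of degree 2 over GF(3): s^2 + 1, s^2 + s - 1, s^2 - s - 1.
None of them divide m (all give nonzero remainder).
Degree-3 irreducible divisors: test the 8 monic irreducibles of degree 3 over GF(3).
None of them divide m (all give nonzero remainder).
No irreducible factor of degree ≤ 3 exists, so m is irreducible over GF(3).

Yes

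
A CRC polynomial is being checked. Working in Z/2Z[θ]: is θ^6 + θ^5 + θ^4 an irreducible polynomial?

No

Write f(θ) = θ^6 + θ^5 + θ^4.
Check for roots in Z/2Z: f(0) = 0 → root; f(1) = 1.
f(0) = 0, so (θ) divides f(θ); f is reducible.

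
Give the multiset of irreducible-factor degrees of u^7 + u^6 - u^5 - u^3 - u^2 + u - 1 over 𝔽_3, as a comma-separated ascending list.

7

Write h(u) = u^7 + u^6 - u^5 - u^3 - u^2 + u - 1.
Roots in 𝔽_3: h(0) = 2; h(1) = 2; h(2) = 2.
Complete factorization: h(u) = (u^7 + u^6 - u^5 - u^3 - u^2 + u - 1).
Factor degrees with multiplicity: 7 = 7.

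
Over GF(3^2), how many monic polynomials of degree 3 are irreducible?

x^(9^3) − x is the product of all monic irreducibles of degree dividing 3; Möbius inversion gives N = (1/3) Σ μ(3/d)·9^d.
Divisors of 3: 1, 3; μ(3/d) for each: -1, 1.
Σ = − 9^1 + 9^3 = 720.
N = 720/3 = 240.

240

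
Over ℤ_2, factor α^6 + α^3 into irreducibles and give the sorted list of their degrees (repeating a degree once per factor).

1, 1, 1, 1, 2

Write f(α) = α^6 + α^3.
Roots in ℤ_2: f(0) = 0 → root; f(1) = 0 → root.
Linear factors from roots: (α), (α + 1).
Complete factorization: f(α) = (α + 1)·(α)^3·(α^2 + α + 1).
Factor degrees with multiplicity: 1 + 1 + 1 + 1 + 2 = 6.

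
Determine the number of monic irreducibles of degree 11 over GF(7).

Gauss's count: N_{7}(11) = (1/11) Σ_{d|11} μ(11/d)·7^d.
Divisors of 11: 1, 11; μ(11/d) for each: -1, 1.
Σ = − 7^1 + 7^11 = 1977326736.
N = 1977326736/11 = 179756976.

179756976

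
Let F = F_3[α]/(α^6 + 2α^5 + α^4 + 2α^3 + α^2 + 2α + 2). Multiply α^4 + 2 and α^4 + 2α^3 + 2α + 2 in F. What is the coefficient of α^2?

Multiply in F_3[α]: (α^4 + 2)·(α^4 + 2α^3 + 2α + 2) = α^8 + 2α^7 + 2α^5 + α^4 + α^3 + α + 1.
Reduce using α^6 ≡ α^5 + 2α^4 + α^3 + 2α^2 + α + 1 (mod α^6 + 2α^5 + α^4 + 2α^3 + α^2 + 2α + 2).
Reduced: 2α^5 + α^4 + α^3 + 2α^2.

2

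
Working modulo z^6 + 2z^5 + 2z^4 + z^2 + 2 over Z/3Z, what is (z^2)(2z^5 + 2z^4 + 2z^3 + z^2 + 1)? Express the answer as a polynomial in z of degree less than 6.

Multiply in Z/3Z[z]: (z^2)·(2z^5 + 2z^4 + 2z^3 + z^2 + 1) = 2z^7 + 2z^6 + 2z^5 + z^4 + z^2.
Reduce using z^6 ≡ z^5 + z^4 + 2z^2 + 1 (mod z^6 + 2z^5 + 2z^4 + z^2 + 2).
Reduced: 2z^5 + 2z^4 + z^3 + 2z + 1.

2z^5 + 2z^4 + z^3 + 2z + 1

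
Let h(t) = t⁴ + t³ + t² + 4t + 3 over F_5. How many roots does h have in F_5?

Evaluate at each of the 5 elements of F_5:
h(0) = 3; h(1) = 0 → root; h(2) = 4; h(3) = 2; h(4) = 0 → root.
Roots: {1, 4}.

2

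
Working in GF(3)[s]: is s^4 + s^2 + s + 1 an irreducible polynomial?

Yes

Write g(s) = s^4 + s^2 + s + 1.
Check for roots in GF(3): g(0) = 1; g(1) = 1; g(2) = 2.
No roots, so no linear factors.
Monic irreducibles of degree 2 over GF(3): s^2 + 1, s^2 + s - 1, s^2 - s - 1.
None of them divide g (all give nonzero remainder).
No irreducible factor of degree ≤ 2 exists, so g is irreducible over GF(3).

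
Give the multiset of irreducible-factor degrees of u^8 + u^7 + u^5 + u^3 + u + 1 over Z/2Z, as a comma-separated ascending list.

Write h(u) = u^8 + u^7 + u^5 + u^3 + u + 1.
Roots in Z/2Z: h(0) = 1; h(1) = 0 → root.
Linear factors from roots: (u + 1).
Complete factorization: h(u) = (u + 1)^6·(u^2 + u + 1).
Factor degrees with multiplicity: 1 + 1 + 1 + 1 + 1 + 1 + 2 = 8.

1, 1, 1, 1, 1, 1, 2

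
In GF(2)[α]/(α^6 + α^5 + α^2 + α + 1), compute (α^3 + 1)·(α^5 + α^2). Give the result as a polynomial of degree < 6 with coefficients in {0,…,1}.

Multiply in GF(2)[α]: (α^3 + 1)·(α^5 + α^2) = α^8 + α^2.
Reduce using α^6 ≡ α^5 + α^2 + α + 1 (mod α^6 + α^5 + α^2 + α + 1).
Reduced: α^5 + α^4 + 1.

α^5 + α^4 + 1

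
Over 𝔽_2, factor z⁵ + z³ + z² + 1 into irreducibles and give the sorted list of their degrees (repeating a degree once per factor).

Write g(z) = z⁵ + z³ + z² + 1.
Roots in 𝔽_2: g(0) = 1; g(1) = 0 → root.
Linear factors from roots: (z + 1).
Complete factorization: g(z) = (z + 1)^3·(z² + z + 1).
Factor degrees with multiplicity: 1 + 1 + 1 + 2 = 5.

1, 1, 1, 2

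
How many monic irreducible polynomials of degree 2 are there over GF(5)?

The number of monic irreducibles of degree 2 over GF(5) is (1/2)·Σ_{d∣2} μ(2/d) 5^d.
Divisors of 2: 1, 2; μ(2/d) for each: -1, 1.
Σ = − 5^1 + 5^2 = 20.
N = 20/2 = 10.

10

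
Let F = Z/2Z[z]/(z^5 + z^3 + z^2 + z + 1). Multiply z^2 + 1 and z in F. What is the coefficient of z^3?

1

Multiply in Z/2Z[z]: (z^2 + 1)·(z) = z^3 + z.
Reduced: z^3 + z.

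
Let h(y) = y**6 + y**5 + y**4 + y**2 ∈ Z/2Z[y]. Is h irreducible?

No

Check for roots in Z/2Z: h(0) = 0 → root; h(1) = 0 → root.
h(0) = 0, so (y) divides h(y); h is reducible.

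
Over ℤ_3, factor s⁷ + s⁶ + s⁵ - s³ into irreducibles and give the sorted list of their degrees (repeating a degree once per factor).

1, 1, 1, 1, 1, 2

Write f(s) = s⁷ + s⁶ + s⁵ - s³.
Roots in ℤ_3: f(0) = 0 → root; f(1) = 2; f(2) = 0 → root.
Linear factors from roots: (s), (s + 1).
Complete factorization: f(s) = (s + 1)^2·(s)^3·(s² - s - 1).
Factor degrees with multiplicity: 1 + 1 + 1 + 1 + 1 + 2 = 7.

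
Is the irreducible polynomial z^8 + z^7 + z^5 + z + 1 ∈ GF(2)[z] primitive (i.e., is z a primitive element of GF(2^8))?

Write f(z) = z^8 + z^7 + z^5 + z + 1.
|GF(2^8)^×| = 2^8 − 1 = 255. Prime factorization: 255 = 3·5·17.
f is primitive ⇔ z has order 255 in GF(2)[z]/(f), i.e. z^(255/q) ≠ 1 for each prime q | 255.
z^(85) mod f = 1
z^(51) mod f = z^6 + z^4 + z^3 + z.
z^(15) mod f = z^5 + z^4 + z^3.
Since z^(85) = 1, the order of z divides 85 < 255; not primitive.

No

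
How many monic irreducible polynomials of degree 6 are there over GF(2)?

9

x^(2^6) − x is the product of all monic irreducibles of degree dividing 6; Möbius inversion gives N = (1/6) Σ μ(6/d)·2^d.
Divisors of 6: 1, 2, 3, 6; μ(6/d) for each: 1, -1, -1, 1.
Σ = 2^1 − 2^2 − 2^3 + 2^6 = 54.
N = 54/6 = 9.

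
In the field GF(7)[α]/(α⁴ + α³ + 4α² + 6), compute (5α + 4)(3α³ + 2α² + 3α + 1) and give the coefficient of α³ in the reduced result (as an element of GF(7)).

Multiply in GF(7)[α]: (5α + 4)·(3α³ + 2α² + 3α + 1) = α⁴ + α³ + 2α² + 3α + 4.
Reduce using α⁴ ≡ 6α³ + 3α² + 1 (mod α⁴ + α³ + 4α² + 6).
Reduced: 5α² + 3α + 5.

0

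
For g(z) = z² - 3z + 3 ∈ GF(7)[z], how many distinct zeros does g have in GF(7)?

2

Evaluate at each of the 7 elements of GF(7):
g(0) = 3; g(1) = 1; g(2) = 1; g(3) = 3; g(4) = 0 → root; g(5) = 6; g(6) = 0 → root.
Roots: {4, 6}.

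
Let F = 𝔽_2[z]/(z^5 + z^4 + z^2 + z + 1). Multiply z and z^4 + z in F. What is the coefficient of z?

1

Multiply in 𝔽_2[z]: (z)·(z^4 + z) = z^5 + z^2.
Reduce using z^5 ≡ z^4 + z^2 + z + 1 (mod z^5 + z^4 + z^2 + z + 1).
Reduced: z^4 + z + 1.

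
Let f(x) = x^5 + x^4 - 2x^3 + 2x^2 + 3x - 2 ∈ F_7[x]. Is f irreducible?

No

Check for roots in F_7: f(0) = 5; f(1) = 3; f(2) = 2; f(3) = 1; f(4) = 4; f(5) = 0 → root; f(6) = 6.
f(5) = 0, so (x − 5) divides f(x); f is reducible.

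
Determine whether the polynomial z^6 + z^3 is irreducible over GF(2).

No

Write f(z) = z^6 + z^3.
Check for roots in GF(2): f(0) = 0 → root; f(1) = 0 → root.
f(0) = 0, so (z) divides f(z); f is reducible.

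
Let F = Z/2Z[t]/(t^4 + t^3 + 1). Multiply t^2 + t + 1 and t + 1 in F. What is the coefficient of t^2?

0

Multiply in Z/2Z[t]: (t^2 + t + 1)·(t + 1) = t^3 + 1.
Reduced: t^3 + 1.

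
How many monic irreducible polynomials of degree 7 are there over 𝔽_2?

By the necklace-counting formula, N_2(7) = (1/7) Σ_{d|7} μ(7/d)·2^d.
Divisors of 7: 1, 7; μ(7/d) for each: -1, 1.
Σ = − 2^1 + 2^7 = 126.
N = 126/7 = 18.

18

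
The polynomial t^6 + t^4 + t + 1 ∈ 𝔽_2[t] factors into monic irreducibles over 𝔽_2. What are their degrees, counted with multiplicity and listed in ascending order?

Write h(t) = t^6 + t^4 + t + 1.
Roots in 𝔽_2: h(0) = 1; h(1) = 0 → root.
Linear factors from roots: (t + 1).
Complete factorization: h(t) = (t + 1)·(t^2 + t + 1)·(t^3 + t + 1).
Factor degrees with multiplicity: 1 + 2 + 3 = 6.

1, 2, 3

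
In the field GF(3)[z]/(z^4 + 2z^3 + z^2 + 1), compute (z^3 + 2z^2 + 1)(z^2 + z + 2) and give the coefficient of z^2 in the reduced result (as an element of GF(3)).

Multiply in GF(3)[z]: (z^3 + 2z^2 + 1)·(z^2 + z + 2) = z^5 + z^3 + 2z^2 + z + 2.
Reduce using z^4 ≡ z^3 + 2z^2 + 2 (mod z^4 + 2z^3 + z^2 + 1).
Reduced: z^3 + z^2 + 1.

1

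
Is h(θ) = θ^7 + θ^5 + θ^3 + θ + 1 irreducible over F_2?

Yes

Check for roots in F_2: h(0) = 1; h(1) = 1.
No roots, so no linear factors.
Monic irreducibles of degree 2 over GF(2): θ^2 + θ + 1.
None of them divide h (all give nonzero remainder).
Monic irreducibles of degree 3 over GF(2): θ^3 + θ + 1, θ^3 + θ^2 + 1.
None of them divide h (all give nonzero remainder).
No irreducible factor of degree ≤ 3 exists, so h is irreducible over GF(2).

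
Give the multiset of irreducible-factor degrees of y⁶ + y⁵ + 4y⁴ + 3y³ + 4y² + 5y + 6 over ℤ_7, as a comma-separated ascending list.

1, 1, 2, 2

Write h(y) = y⁶ + y⁵ + 4y⁴ + 3y³ + 4y² + 5y + 6.
Linear factors from roots: (y + 3), (y + 2).
Complete factorization: h(y) = (y + 2)·(y + 3)·(y² + 4y + 5)·(y² + 6y + 3).
Factor degrees with multiplicity: 1 + 1 + 2 + 2 = 6.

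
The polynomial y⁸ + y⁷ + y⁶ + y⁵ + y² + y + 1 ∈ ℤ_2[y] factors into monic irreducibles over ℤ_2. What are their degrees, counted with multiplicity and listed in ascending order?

Write f(y) = y⁸ + y⁷ + y⁶ + y⁵ + y² + y + 1.
Roots in ℤ_2: f(0) = 1; f(1) = 1.
Complete factorization: f(y) = (y⁸ + y⁷ + y⁶ + y⁵ + y² + y + 1).
Factor degrees with multiplicity: 8 = 8.

8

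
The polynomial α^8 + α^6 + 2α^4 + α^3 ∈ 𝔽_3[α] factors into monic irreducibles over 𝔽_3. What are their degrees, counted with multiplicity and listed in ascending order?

1, 1, 1, 1, 2, 2

Write f(α) = α^8 + α^6 + 2α^4 + α^3.
Roots in 𝔽_3: f(0) = 0 → root; f(1) = 2; f(2) = 0 → root.
Linear factors from roots: (α), (α + 1).
Complete factorization: f(α) = (α + 1)·(α)^3·(α^2 + α + 2)^2.
Factor degrees with multiplicity: 1 + 1 + 1 + 1 + 2 + 2 = 8.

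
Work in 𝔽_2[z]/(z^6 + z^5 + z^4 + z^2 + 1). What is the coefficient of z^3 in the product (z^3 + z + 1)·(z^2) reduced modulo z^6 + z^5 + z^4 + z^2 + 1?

Multiply in 𝔽_2[z]: (z^3 + z + 1)·(z^2) = z^5 + z^3 + z^2.
Reduced: z^5 + z^3 + z^2.

1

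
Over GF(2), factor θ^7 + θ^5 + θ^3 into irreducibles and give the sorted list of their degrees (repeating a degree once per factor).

1, 1, 1, 2, 2

Write g(θ) = θ^7 + θ^5 + θ^3.
Roots in GF(2): g(0) = 0 → root; g(1) = 1.
Linear factors from roots: (θ).
Complete factorization: g(θ) = (θ)^3·(θ^2 + θ + 1)^2.
Factor degrees with multiplicity: 1 + 1 + 1 + 2 + 2 = 7.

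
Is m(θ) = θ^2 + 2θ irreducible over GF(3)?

No

Check for roots in GF(3): m(0) = 0 → root; m(1) = 0 → root; m(2) = 2.
m(0) = 0, so (θ) divides m(θ); m is reducible.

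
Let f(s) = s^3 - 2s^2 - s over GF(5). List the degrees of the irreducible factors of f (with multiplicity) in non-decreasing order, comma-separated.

1, 2

Roots in GF(5): f(0) = 0 → root; f(1) = 3; f(2) = 3; f(3) = 1; f(4) = 3.
Linear factors from roots: (s).
Complete factorization: f(s) = (s)·(s^2 - 2s - 1).
Factor degrees with multiplicity: 1 + 2 = 3.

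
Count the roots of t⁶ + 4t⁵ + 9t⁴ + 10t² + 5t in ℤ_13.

Write P(t) = t⁶ + 4t⁵ + 9t⁴ + 10t² + 5t.
Evaluate at each of the 13 elements of ℤ_13:
P(0) = 0 → root; P(1) = 3; P(2) = 9; P(3) = 0 → root; P(4) = 3; P(5) = 4; P(6) = 10; P(7) = 12; P(8) = 5; P(9) = 0 → root; P(10) = 2; P(11) = 6; P(12) = 11.
Roots: {0, 3, 9}.

3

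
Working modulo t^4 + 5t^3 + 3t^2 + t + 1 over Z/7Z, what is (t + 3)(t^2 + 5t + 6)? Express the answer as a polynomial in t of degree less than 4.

t^3 + t^2 + 4

Multiply in Z/7Z[t]: (t + 3)·(t^2 + 5t + 6) = t^3 + t^2 + 4.
Reduced: t^3 + t^2 + 4.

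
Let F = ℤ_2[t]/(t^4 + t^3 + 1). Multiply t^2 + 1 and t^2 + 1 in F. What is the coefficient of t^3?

Multiply in ℤ_2[t]: (t^2 + 1)·(t^2 + 1) = t^4 + 1.
Reduce using t^4 ≡ t^3 + 1 (mod t^4 + t^3 + 1).
Reduced: t^3.

1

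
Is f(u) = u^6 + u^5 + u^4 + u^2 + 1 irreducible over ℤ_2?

Check for roots in ℤ_2: f(0) = 1; f(1) = 1.
No roots, so no linear factors.
Monic irreducibles of degree 2 over GF(2): u^2 + u + 1.
None of them divide f (all give nonzero remainder).
Monic irreducibles of degree 3 over GF(2): u^3 + u + 1, u^3 + u^2 + 1.
None of them divide f (all give nonzero remainder).
No irreducible factor of degree ≤ 3 exists, so f is irreducible over GF(2).

Yes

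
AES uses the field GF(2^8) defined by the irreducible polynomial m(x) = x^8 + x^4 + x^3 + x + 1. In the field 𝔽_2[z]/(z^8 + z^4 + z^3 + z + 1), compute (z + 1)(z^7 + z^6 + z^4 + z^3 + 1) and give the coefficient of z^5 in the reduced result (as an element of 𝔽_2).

Multiply in 𝔽_2[z]: (z + 1)·(z^7 + z^6 + z^4 + z^3 + 1) = z^8 + z^6 + z^5 + z^3 + z + 1.
Reduce using z^8 ≡ z^4 + z^3 + z + 1 (mod z^8 + z^4 + z^3 + z + 1).
Reduced: z^6 + z^5 + z^4.

1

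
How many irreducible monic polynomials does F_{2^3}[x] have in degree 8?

The number of monic irreducibles of degree 8 over GF(8) is (1/8)·Σ_{d∣8} μ(8/d) 8^d.
Divisors of 8: 1, 2, 4, 8; μ(8/d) for each: 0, 0, -1, 1.
Σ = − 8^4 + 8^8 = 16773120.
N = 16773120/8 = 2096640.

2096640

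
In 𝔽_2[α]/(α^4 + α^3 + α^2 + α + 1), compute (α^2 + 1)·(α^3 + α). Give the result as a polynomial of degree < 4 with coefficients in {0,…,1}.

Multiply in 𝔽_2[α]: (α^2 + 1)·(α^3 + α) = α^5 + α.
Reduce using α^4 ≡ α^3 + α^2 + α + 1 (mod α^4 + α^3 + α^2 + α + 1).
Reduced: α + 1.

α + 1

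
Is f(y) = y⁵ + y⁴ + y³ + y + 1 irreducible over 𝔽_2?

Yes

Check for roots in 𝔽_2: f(0) = 1; f(1) = 1.
No roots, so no linear factors.
Monic irreducibles of degree 2 over GF(2): y² + y + 1.
None of them divide f (all give nonzero remainder).
No irreducible factor of degree ≤ 2 exists, so f is irreducible over GF(2).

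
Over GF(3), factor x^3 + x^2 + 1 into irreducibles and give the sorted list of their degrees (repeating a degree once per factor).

1, 2

Write f(x) = x^3 + x^2 + 1.
Roots in GF(3): f(0) = 1; f(1) = 0 → root; f(2) = 1.
Linear factors from roots: (x + 2).
Complete factorization: f(x) = (x + 2)·(x^2 + 2x + 2).
Factor degrees with multiplicity: 1 + 2 = 3.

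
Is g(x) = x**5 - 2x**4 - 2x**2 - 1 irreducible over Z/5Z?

Check for roots in Z/5Z: g(0) = 4; g(1) = 1; g(2) = 1; g(3) = 2; g(4) = 4.
No roots, so no linear factors.
Degree-2 irreducible divisors: test the 10 monic irreducibles of degree 2 over GF(5).
None of them divide g (all give nonzero remainder).
No irreducible factor of degree ≤ 2 exists, so g is irreducible over GF(5).

Yes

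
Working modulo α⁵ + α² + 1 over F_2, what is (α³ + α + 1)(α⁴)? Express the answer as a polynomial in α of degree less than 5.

Multiply in F_2[α]: (α³ + α + 1)·(α⁴) = α⁷ + α⁵ + α⁴.
Reduce using α⁵ ≡ α² + 1 (mod α⁵ + α² + 1).
Reduced: 1.

1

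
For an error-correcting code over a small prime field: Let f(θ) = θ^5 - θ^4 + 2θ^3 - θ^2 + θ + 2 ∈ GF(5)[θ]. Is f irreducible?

Check for roots in GF(5): f(0) = 2; f(1) = 4; f(2) = 2; f(3) = 2; f(4) = 1.
No roots, so no linear factors.
Degree-2 irreducible divisors: test the 10 monic irreducibles of degree 2 over GF(5).
None of them divide f (all give nonzero remainder).
No irreducible factor of degree ≤ 2 exists, so f is irreducible over GF(5).

Yes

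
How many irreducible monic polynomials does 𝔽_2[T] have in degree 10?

x^(2^10) − x is the product of all monic irreducibles of degree dividing 10; Möbius inversion gives N = (1/10) Σ μ(10/d)·2^d.
Divisors of 10: 1, 2, 5, 10; μ(10/d) for each: 1, -1, -1, 1.
Σ = 2^1 − 2^2 − 2^5 + 2^10 = 990.
N = 990/10 = 99.

99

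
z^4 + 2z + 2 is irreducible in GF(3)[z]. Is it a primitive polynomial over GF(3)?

Write f(z) = z^4 + 2z + 2.
|GF(3^4)^×| = 3^4 − 1 = 80. Prime factorization: 80 = 2^4·5.
f is primitive ⇔ z has order 80 in GF(3)[z]/(f), i.e. z^(80/q) ≠ 1 for each prime q | 80.
z^(40) mod f = 2.
z^(16) mod f = z^3 + 2z + 2.
None equal 1, so z has full order 80; f is primitive.

Yes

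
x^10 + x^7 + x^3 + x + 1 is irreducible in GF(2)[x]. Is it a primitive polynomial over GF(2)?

Yes

Write f(x) = x^10 + x^7 + x^3 + x + 1.
|GF(2^10)^×| = 2^10 − 1 = 1023. Prime factorization: 1023 = 3·11·31.
f is primitive ⇔ x has order 1023 in GF(2)[x]/(f), i.e. x^(1023/q) ≠ 1 for each prime q | 1023.
x^(341) mod f = x^9 + x^8 + x^3.
x^(93) mod f = x^9 + x^5 + x^3 + x + 1.
x^(33) mod f = x^7 + x^5 + x^4 + x^3 + x^2 + x.
None equal 1, so x has full order 1023; f is primitive.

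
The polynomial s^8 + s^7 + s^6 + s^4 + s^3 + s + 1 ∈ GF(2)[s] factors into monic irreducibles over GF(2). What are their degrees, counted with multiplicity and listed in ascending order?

2, 3, 3

Write f(s) = s^8 + s^7 + s^6 + s^4 + s^3 + s + 1.
Roots in GF(2): f(0) = 1; f(1) = 1.
Complete factorization: f(s) = (s^2 + s + 1)·(s^3 + s + 1)^2.
Factor degrees with multiplicity: 2 + 3 + 3 = 8.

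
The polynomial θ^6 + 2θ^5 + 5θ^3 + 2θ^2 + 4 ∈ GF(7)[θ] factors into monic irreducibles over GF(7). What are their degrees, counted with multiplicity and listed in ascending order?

1, 1, 1, 1, 1, 1

Write g(θ) = θ^6 + 2θ^5 + 5θ^3 + 2θ^2 + 4.
Linear factors from roots: (θ + 6), (θ + 4), (θ + 2), (θ + 1).
Complete factorization: g(θ) = (θ + 1)·(θ + 2)·(θ + 4)^2·(θ + 6)^2.
Factor degrees with multiplicity: 1 + 1 + 1 + 1 + 1 + 1 = 6.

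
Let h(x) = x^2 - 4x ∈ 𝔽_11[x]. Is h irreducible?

No

Check each element of 𝔽_11 for a root: h(0)=0, h(1)=8, h(2)=7, h(3)=8, h(4)=0, h(5)=5, h(6)=1, h(7)=10, h(8)=10, h(9)=1, h(10)=5.
h(0) = 0, so (x) divides h(x); h is reducible.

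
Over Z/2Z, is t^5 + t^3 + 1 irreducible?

Write m(t) = t^5 + t^3 + 1.
Check for roots in Z/2Z: m(0) = 1; m(1) = 1.
No roots, so no linear factors.
Monic irreducibles of degree 2 over GF(2): t^2 + t + 1.
None of them divide m (all give nonzero remainder).
No irreducible factor of degree ≤ 2 exists, so m is irreducible over GF(2).

Yes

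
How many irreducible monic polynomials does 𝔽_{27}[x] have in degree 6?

64566684

x^(27^6) − x is the product of all monic irreducibles of degree dividing 6; Möbius inversion gives N = (1/6) Σ μ(6/d)·27^d.
Divisors of 6: 1, 2, 3, 6; μ(6/d) for each: 1, -1, -1, 1.
Σ = 27^1 − 27^2 − 27^3 + 27^6 = 387400104.
N = 387400104/6 = 64566684.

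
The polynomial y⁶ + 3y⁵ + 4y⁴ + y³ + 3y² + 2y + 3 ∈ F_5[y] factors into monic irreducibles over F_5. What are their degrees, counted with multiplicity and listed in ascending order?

Write h(y) = y⁶ + 3y⁵ + 4y⁴ + y³ + 3y² + 2y + 3.
Roots in F_5: h(0) = 3; h(1) = 2; h(2) = 1; h(3) = 0 → root; h(4) = 0 → root.
Linear factors from roots: (y + 2), (y + 1).
Complete factorization: h(y) = (y + 1)·(y + 2)·(y² + 2y + 3)·(y² + 3y + 3).
Factor degrees with multiplicity: 1 + 1 + 2 + 2 = 6.

1, 1, 2, 2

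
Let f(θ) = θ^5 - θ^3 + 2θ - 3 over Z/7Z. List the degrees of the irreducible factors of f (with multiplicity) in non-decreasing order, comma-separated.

Complete factorization: f(θ) = (θ^2 - 3θ + 1)·(θ^3 + 3θ^2 - 3).
Factor degrees with multiplicity: 2 + 3 = 5.

2, 3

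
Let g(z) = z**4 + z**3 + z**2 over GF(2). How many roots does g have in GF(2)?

Evaluate at each of the 2 elements of GF(2):
g(0) = 0 → root; g(1) = 1.
Roots: {0}.

1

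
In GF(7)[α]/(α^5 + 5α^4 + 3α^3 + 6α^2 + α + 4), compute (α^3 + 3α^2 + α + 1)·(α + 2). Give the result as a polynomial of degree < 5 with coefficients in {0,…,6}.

α^4 + 5α^3 + 3α + 2

Multiply in GF(7)[α]: (α^3 + 3α^2 + α + 1)·(α + 2) = α^4 + 5α^3 + 3α + 2.
Reduced: α^4 + 5α^3 + 3α + 2.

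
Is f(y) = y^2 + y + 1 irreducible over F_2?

Check for roots in F_2: f(0) = 1; f(1) = 1.
No roots. A degree-2 polynomial over a field with no linear factor is irreducible.

Yes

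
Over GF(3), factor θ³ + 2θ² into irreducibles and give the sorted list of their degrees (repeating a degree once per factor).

Write f(θ) = θ³ + 2θ².
Roots in GF(3): f(0) = 0 → root; f(1) = 0 → root; f(2) = 1.
Linear factors from roots: (θ), (θ + 2).
Complete factorization: f(θ) = (θ + 2)·(θ)^2.
Factor degrees with multiplicity: 1 + 1 + 1 = 3.

1, 1, 1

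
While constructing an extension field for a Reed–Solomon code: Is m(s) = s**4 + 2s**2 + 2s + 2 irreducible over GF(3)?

No

Check for roots in GF(3): m(0) = 2; m(1) = 1; m(2) = 0 → root.
m(2) = 0, so (s − 2) divides m(s); m is reducible.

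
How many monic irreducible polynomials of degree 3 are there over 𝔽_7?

By the necklace-counting formula, N_7(3) = (1/3) Σ_{d|3} μ(3/d)·7^d.
Divisors of 3: 1, 3; μ(3/d) for each: -1, 1.
Σ = − 7^1 + 7^3 = 336.
N = 336/3 = 112.

112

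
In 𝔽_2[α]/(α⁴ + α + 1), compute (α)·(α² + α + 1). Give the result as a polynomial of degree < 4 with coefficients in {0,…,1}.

α^3 + α^2 + α

Multiply in 𝔽_2[α]: (α)·(α² + α + 1) = α³ + α² + α.
Reduced: α³ + α² + α.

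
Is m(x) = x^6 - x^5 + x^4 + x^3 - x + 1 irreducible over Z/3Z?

Check for roots in Z/3Z: m(0) = 1; m(1) = 2; m(2) = 1.
No roots, so no linear factors.
Monic irreducibles of degree 2 over GF(3): x^2 + 1, x^2 + x - 1, x^2 - x - 1.
None of them divide m (all give nonzero remainder).
Degree-3 irreducible divisors: test the 8 monic irreducibles of degree 3 over GF(3).
None of them divide m (all give nonzero remainder).
No irreducible factor of degree ≤ 3 exists, so m is irreducible over GF(3).

Yes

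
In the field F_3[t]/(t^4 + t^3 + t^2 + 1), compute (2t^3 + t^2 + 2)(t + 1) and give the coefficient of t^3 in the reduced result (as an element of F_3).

Multiply in F_3[t]: (2t^3 + t^2 + 2)·(t + 1) = 2t^4 + t^2 + 2t + 2.
Reduce using t^4 ≡ 2t^3 + 2t^2 + 2 (mod t^4 + t^3 + t^2 + 1).
Reduced: t^3 + 2t^2 + 2t.

1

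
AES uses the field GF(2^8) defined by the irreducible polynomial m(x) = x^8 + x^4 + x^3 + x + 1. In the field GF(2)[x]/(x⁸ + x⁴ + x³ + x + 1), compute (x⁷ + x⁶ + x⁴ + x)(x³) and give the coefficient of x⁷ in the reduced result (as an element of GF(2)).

1

Multiply in GF(2)[x]: (x⁷ + x⁶ + x⁴ + x)·(x³) = x¹⁰ + x⁹ + x⁷ + x⁴.
Reduce using x⁸ ≡ x⁴ + x³ + x + 1 (mod x⁸ + x⁴ + x³ + x + 1).
Reduced: x⁷ + x⁶ + x³ + x.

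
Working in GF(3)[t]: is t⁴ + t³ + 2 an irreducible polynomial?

Yes

Write g(t) = t⁴ + t³ + 2.
Check for roots in GF(3): g(0) = 2; g(1) = 1; g(2) = 2.
No roots, so no linear factors.
Monic irreducibles of degree 2 over GF(3): t² + 1, t² + t + 2, t² + 2t + 2.
None of them divide g (all give nonzero remainder).
No irreducible factor of degree ≤ 2 exists, so g is irreducible over GF(3).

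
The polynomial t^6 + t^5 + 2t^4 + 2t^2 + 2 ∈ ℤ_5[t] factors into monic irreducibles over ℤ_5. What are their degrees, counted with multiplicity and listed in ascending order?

2, 2, 2

Write h(t) = t^6 + t^5 + 2t^4 + 2t^2 + 2.
Roots in ℤ_5: h(0) = 2; h(1) = 3; h(2) = 3; h(3) = 4; h(4) = 1.
Complete factorization: h(t) = (t^2 + 3t + 3)·(t^2 + 4t + 2)^2.
Factor degrees with multiplicity: 2 + 2 + 2 = 6.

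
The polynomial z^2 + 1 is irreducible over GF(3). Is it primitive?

Write f(z) = z^2 + 1.
|GF(3^2)^×| = 3^2 − 1 = 8. Prime factorization: 8 = 2^3.
f is primitive ⇔ z has order 8 in GF(3)[z]/(f), i.e. z^(8/q) ≠ 1 for each prime q | 8.
z^(4) mod f = 1
Since z^(4) = 1, the order of z divides 4 < 8; not primitive.

No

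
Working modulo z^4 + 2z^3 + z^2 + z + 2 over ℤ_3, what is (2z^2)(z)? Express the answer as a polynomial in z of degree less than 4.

2z^3

Multiply in ℤ_3[z]: (2z^2)·(z) = 2z^3.
Reduced: 2z^3.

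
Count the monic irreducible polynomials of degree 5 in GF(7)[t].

3360

By the necklace-counting formula, N_7(5) = (1/5) Σ_{d|5} μ(5/d)·7^d.
Divisors of 5: 1, 5; μ(5/d) for each: -1, 1.
Σ = − 7^1 + 7^5 = 16800.
N = 16800/5 = 3360.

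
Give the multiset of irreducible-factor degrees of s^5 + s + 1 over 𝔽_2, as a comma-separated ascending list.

Write f(s) = s^5 + s + 1.
Roots in 𝔽_2: f(0) = 1; f(1) = 1.
Complete factorization: f(s) = (s^2 + s + 1)·(s^3 + s^2 + 1).
Factor degrees with multiplicity: 2 + 3 = 5.

2, 3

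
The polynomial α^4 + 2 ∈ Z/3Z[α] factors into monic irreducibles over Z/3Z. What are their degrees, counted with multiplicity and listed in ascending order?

1, 1, 2

Write f(α) = α^4 + 2.
Roots in Z/3Z: f(0) = 2; f(1) = 0 → root; f(2) = 0 → root.
Linear factors from roots: (α + 2), (α + 1).
Complete factorization: f(α) = (α + 1)·(α + 2)·(α^2 + 1).
Factor degrees with multiplicity: 1 + 1 + 2 = 4.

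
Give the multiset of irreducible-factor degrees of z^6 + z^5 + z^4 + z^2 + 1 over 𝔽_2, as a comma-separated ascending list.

Write f(z) = z^6 + z^5 + z^4 + z^2 + 1.
Roots in 𝔽_2: f(0) = 1; f(1) = 1.
Complete factorization: f(z) = (z^6 + z^5 + z^4 + z^2 + 1).
Factor degrees with multiplicity: 6 = 6.

6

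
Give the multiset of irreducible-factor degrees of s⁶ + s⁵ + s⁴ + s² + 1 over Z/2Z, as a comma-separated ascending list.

6

Write g(s) = s⁶ + s⁵ + s⁴ + s² + 1.
Roots in Z/2Z: g(0) = 1; g(1) = 1.
Complete factorization: g(s) = (s⁶ + s⁵ + s⁴ + s² + 1).
Factor degrees with multiplicity: 6 = 6.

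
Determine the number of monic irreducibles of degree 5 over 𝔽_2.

The number of monic irreducibles of degree 5 over GF(2) is (1/5)·Σ_{d∣5} μ(5/d) 2^d.
Divisors of 5: 1, 5; μ(5/d) for each: -1, 1.
Σ = − 2^1 + 2^5 = 30.
N = 30/5 = 6.

6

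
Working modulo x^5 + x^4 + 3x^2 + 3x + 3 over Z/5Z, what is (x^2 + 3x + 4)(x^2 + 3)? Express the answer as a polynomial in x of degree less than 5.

x^4 + 3x^3 + 2x^2 + 4x + 2

Multiply in Z/5Z[x]: (x^2 + 3x + 4)·(x^2 + 3) = x^4 + 3x^3 + 2x^2 + 4x + 2.
Reduced: x^4 + 3x^3 + 2x^2 + 4x + 2.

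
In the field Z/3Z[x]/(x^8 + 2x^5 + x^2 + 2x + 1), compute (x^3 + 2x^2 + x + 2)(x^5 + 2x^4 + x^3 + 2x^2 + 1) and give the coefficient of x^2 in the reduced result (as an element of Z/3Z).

2

Multiply in Z/3Z[x]: (x^3 + 2x^2 + x + 2)·(x^5 + 2x^4 + x^3 + 2x^2 + 1) = x^8 + x^7 + 2x^5 + 2x^3 + x + 2.
Reduce using x^8 ≡ x^5 + 2x^2 + x + 2 (mod x^8 + 2x^5 + x^2 + 2x + 1).
Reduced: x^7 + 2x^3 + 2x^2 + 2x + 1.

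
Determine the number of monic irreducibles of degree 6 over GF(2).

9

x^(2^6) − x is the product of all monic irreducibles of degree dividing 6; Möbius inversion gives N = (1/6) Σ μ(6/d)·2^d.
Divisors of 6: 1, 2, 3, 6; μ(6/d) for each: 1, -1, -1, 1.
Σ = 2^1 − 2^2 − 2^3 + 2^6 = 54.
N = 54/6 = 9.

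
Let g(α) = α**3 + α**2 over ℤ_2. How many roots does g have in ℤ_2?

Evaluate at each of the 2 elements of ℤ_2:
g(0) = 0 → root; g(1) = 0 → root.
Roots: {0, 1}.

2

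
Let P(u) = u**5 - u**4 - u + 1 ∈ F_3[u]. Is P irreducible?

Check for roots in F_3: P(0) = 1; P(1) = 0 → root; P(2) = 0 → root.
P(1) = 0, so (u − 1) divides P(u); P is reducible.

No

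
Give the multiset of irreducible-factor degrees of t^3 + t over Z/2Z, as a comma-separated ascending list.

Write h(t) = t^3 + t.
Roots in Z/2Z: h(0) = 0 → root; h(1) = 0 → root.
Linear factors from roots: (t), (t + 1).
Complete factorization: h(t) = (t)·(t + 1)^2.
Factor degrees with multiplicity: 1 + 1 + 1 = 3.

1, 1, 1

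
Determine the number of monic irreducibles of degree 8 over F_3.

810

x^(3^8) − x is the product of all monic irreducibles of degree dividing 8; Möbius inversion gives N = (1/8) Σ μ(8/d)·3^d.
Divisors of 8: 1, 2, 4, 8; μ(8/d) for each: 0, 0, -1, 1.
Σ = − 3^4 + 3^8 = 6480.
N = 6480/8 = 810.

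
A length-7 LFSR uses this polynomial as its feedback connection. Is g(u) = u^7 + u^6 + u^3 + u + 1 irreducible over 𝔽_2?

Check for roots in 𝔽_2: g(0) = 1; g(1) = 1.
No roots, so no linear factors.
Monic irreducibles of degree 2 over GF(2): u^2 + u + 1.
None of them divide g (all give nonzero remainder).
Monic irreducibles of degree 3 over GF(2): u^3 + u + 1, u^3 + u^2 + 1.
None of them divide g (all give nonzero remainder).
No irreducible factor of degree ≤ 3 exists, so g is irreducible over GF(2).

Yes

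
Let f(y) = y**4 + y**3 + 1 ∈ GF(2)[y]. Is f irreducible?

Check for roots in GF(2): f(0) = 1; f(1) = 1.
No roots, so no linear factors.
Monic irreducibles of degree 2 over GF(2): y**2 + y + 1.
None of them divide f (all give nonzero remainder).
No irreducible factor of degree ≤ 2 exists, so f is irreducible over GF(2).

Yes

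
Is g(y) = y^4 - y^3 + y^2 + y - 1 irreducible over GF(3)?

Check for roots in GF(3): g(0) = 2; g(1) = 1; g(2) = 1.
No roots, so no linear factors.
Monic irreducibles of degree 2 over GF(3): y^2 + 1, y^2 + y - 1, y^2 - y - 1.
None of them divide g (all give nonzero remainder).
No irreducible factor of degree ≤ 2 exists, so g is irreducible over GF(3).

Yes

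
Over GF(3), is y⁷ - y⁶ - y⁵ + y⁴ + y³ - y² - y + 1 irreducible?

Write f(y) = y⁷ - y⁶ - y⁵ + y⁴ + y³ - y² - y + 1.
Check for roots in GF(3): f(0) = 1; f(1) = 0 → root; f(2) = 0 → root.
f(1) = 0, so (y − 1) divides f(y); f is reducible.

No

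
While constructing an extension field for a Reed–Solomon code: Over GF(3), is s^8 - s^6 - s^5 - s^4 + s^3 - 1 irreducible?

Write P(s) = s^8 - s^6 - s^5 - s^4 + s^3 - 1.
Check for roots in GF(3): P(0) = 2; P(1) = 1; P(2) = 1.
No roots, so no linear factors.
Monic irreducibles of degree 2 over GF(3): s^2 + 1, s^2 + s - 1, s^2 - s - 1.
None of them divide P (all give nonzero remainder).
Degree-3 irreducible divisors: test the 8 monic irreducibles of degree 3 over GF(3).
None of them divide P (all give nonzero remainder).
Degree-4 irreducible divisors: test the 18 monic irreducibles of degree 4 over GF(3).
None of them divide P (all give nonzero remainder).
No irreducible factor of degree ≤ 4 exists, so P is irreducible over GF(3).

Yes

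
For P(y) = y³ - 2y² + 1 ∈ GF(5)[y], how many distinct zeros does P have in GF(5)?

Evaluate at each of the 5 elements of GF(5):
P(0) = 1; P(1) = 0 → root; P(2) = 1; P(3) = 0 → root; P(4) = 3.
Roots: {1, 3}.

2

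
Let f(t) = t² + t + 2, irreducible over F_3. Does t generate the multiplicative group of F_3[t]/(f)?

Yes

|GF(3^2)^×| = 3^2 − 1 = 8. Prime factorization: 8 = 2^3.
f is primitive ⇔ t has order 8 in GF(3)[t]/(f), i.e. t^(8/q) ≠ 1 for each prime q | 8.
t^(4) mod f = 2.
None equal 1, so t has full order 8; f is primitive.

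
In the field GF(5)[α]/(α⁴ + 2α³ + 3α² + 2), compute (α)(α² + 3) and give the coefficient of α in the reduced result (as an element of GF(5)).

Multiply in GF(5)[α]: (α)·(α² + 3) = α³ + 3α.
Reduced: α³ + 3α.

3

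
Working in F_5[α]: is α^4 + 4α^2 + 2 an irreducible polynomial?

Yes

Write h(α) = α^4 + 4α^2 + 2.
Check for roots in F_5: h(0) = 2; h(1) = 2; h(2) = 4; h(3) = 4; h(4) = 2.
No roots, so no linear factors.
Degree-2 irreducible divisors: test the 10 monic irreducibles of degree 2 over GF(5).
None of them divide h (all give nonzero remainder).
No irreducible factor of degree ≤ 2 exists, so h is irreducible over GF(5).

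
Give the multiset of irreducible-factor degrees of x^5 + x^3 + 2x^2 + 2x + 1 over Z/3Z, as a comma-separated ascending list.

5

Write h(x) = x^5 + x^3 + 2x^2 + 2x + 1.
Roots in Z/3Z: h(0) = 1; h(1) = 1; h(2) = 2.
Complete factorization: h(x) = (x^5 + x^3 + 2x^2 + 2x + 1).
Factor degrees with multiplicity: 5 = 5.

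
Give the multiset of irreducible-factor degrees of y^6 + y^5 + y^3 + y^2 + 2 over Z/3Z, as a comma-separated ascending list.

Write f(y) = y^6 + y^5 + y^3 + y^2 + 2.
Roots in Z/3Z: f(0) = 2; f(1) = 0 → root; f(2) = 2.
Linear factors from roots: (y + 2).
Complete factorization: f(y) = (y + 2)·(y^2 + 1)·(y^3 + 2y^2 + y + 1).
Factor degrees with multiplicity: 1 + 2 + 3 = 6.

1, 2, 3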